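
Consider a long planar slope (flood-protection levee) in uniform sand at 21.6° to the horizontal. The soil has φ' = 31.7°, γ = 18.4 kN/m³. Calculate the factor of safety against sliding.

FS = 1.56

For a dry cohesionless infinite slope the factor of safety is FS = tanφ' / tanβ.
FS = tan31.7° / tan21.6° = 0.6176 / 0.3959 = 1.560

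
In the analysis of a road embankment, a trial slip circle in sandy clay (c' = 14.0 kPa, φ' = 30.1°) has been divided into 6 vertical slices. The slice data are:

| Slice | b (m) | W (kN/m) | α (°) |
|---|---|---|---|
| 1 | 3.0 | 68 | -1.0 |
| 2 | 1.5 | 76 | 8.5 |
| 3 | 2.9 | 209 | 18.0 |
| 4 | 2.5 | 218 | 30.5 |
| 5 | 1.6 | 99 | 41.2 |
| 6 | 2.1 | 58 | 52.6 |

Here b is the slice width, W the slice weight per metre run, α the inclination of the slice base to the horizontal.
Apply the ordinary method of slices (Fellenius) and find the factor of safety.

Ordinary method of slices: FS = Σ[c'·Δl_i + (W_i cosα_i)·tanφ'] / Σ W_i sinα_i, with Δl_i = b_i / cosα_i.
Slice 1: Δl = 3.0/cos(-1.0°) = 3.000 m; N'_1 = 68·cos(-1.0°) = 68.0; c'Δl = 42.01; W sinα = -1.2
Slice 2: Δl = 1.5/cos8.5° = 1.517 m; N'_2 = 76·cos8.5° = 75.2; c'Δl = 21.23; W sinα = 11.2
Slice 3: Δl = 2.9/cos18.0° = 3.049 m; N'_3 = 209·cos18.0° = 198.8; c'Δl = 42.69; W sinα = 64.6
Slice 4: Δl = 2.5/cos30.5° = 2.901 m; N'_4 = 218·cos30.5° = 187.8; c'Δl = 40.62; W sinα = 110.6
Slice 5: Δl = 1.6/cos41.2° = 2.126 m; N'_5 = 99·cos41.2° = 74.5; c'Δl = 29.77; W sinα = 65.2
Slice 6: Δl = 2.1/cos52.6° = 3.457 m; N'_6 = 58·cos52.6° = 35.2; c'Δl = 48.40; W sinα = 46.1
Σc'Δl = 224.7 kN/m; ΣN' = 639.5 kN/m; ΣW sinα = 296.6 kN/m
Resisting = 224.7 + 639.5·tan30.1° = 224.7 + 370.7 = 595.4 kN/m
FS = 595.4 / 296.6 = 2.008

FS = 2.01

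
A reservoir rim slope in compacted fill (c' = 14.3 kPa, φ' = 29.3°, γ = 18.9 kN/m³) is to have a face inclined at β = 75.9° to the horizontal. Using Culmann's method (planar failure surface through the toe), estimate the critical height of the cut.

Culmann's analysis gives the critical failure plane at α_cr = (β + φ')/2 = (75.9 + 29.3)/2 = 52.6°, and the critical height
H_c = (4c'/γ) · sinβ cosφ' / [1 − cos(β − φ')]
    = (4·14.3/18.9) · sin75.9°·cos29.3° / [1 − cos(46.6°)]
    = 3.026 · 0.9699·0.8721 / [1 − 0.6871]
    = 3.026 · 0.8458 / 0.3129
    = 8.18 m

H_c = 8.18 m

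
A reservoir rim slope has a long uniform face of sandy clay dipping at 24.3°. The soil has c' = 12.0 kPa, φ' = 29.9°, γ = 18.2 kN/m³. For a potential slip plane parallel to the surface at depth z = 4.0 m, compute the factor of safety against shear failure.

For an infinite slope with a slip plane parallel to the surface (no pore pressure): FS = [c' + γz cos²β tanφ'] / [γz sinβ cosβ].
γz = 18.2·4.0 = 72.80 kN/m²
Numerator = 12.0 + 72.80·cos²24.3°·tan29.9° = 12.0 + 72.80·0.8307·0.5750 = 46.773 kPa
Denominator = 72.80·sin24.3°·cos24.3° = 72.80·0.4115·0.9114 = 27.304 kPa
FS = 46.773 / 27.304 = 1.713

FS = 1.71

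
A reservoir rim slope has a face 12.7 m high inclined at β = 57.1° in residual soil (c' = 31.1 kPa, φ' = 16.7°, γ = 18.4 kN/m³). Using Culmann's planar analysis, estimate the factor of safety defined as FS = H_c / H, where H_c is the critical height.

FS = 1.80

H_c = (4c'/γ) · sinβ cosφ' / [1 − cos(β − φ')]
    = (4·31.1/18.4) · sin57.1°·cos16.7° / [1 − cos40.4°]
    = 6.761 · 0.8042 / 0.2385 = 22.80 m
FS = H_c / H = 22.80 / 12.7 = 1.795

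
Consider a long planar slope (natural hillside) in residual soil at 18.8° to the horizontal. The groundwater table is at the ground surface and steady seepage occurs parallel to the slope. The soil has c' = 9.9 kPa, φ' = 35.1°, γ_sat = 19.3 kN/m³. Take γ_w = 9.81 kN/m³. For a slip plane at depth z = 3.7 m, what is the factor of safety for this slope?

With seepage parallel to the slope and the water table at the surface, the effective normal stress on the slip plane uses the buoyant unit weight γ' = γ_sat − γ_w while the driving shear stress uses γ_sat:
FS = [c' + γ' z cos²β tanφ'] / [γ_sat z sinβ cosβ]
γ' = 19.3 − 9.81 = 9.49 kN/m³
Numerator = 9.9 + 9.49·3.7·cos²18.8°·tan35.1° = 9.9 + 9.49·3.7·0.8961·0.7028 = 32.015 kPa
Denominator = 19.3·3.7·sin18.8°·cos18.8° = 19.3·3.7·0.3223·0.9466 = 21.785 kPa
FS = 32.015 / 21.785 = 1.470

FS = 1.47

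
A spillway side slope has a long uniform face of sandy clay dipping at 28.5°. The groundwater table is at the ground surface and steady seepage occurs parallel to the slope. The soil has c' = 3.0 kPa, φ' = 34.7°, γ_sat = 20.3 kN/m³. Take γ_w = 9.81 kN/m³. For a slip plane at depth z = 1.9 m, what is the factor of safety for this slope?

With seepage parallel to the slope and the water table at the surface, the effective normal stress on the slip plane uses the buoyant unit weight γ' = γ_sat − γ_w while the driving shear stress uses γ_sat:
FS = [c' + γ' z cos²β tanφ'] / [γ_sat z sinβ cosβ]
γ' = 20.3 − 9.81 = 10.49 kN/m³
Numerator = 3.0 + 10.49·1.9·cos²28.5°·tan34.7° = 3.0 + 10.49·1.9·0.7723·0.6924 = 13.659 kPa
Denominator = 20.3·1.9·sin28.5°·cos28.5° = 20.3·1.9·0.4772·0.8788 = 16.174 kPa
FS = 13.659 / 16.174 = 0.844

FS = 0.84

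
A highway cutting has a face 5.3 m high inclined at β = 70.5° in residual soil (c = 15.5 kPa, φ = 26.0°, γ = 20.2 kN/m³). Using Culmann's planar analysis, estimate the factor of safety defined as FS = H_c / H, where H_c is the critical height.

FS = 1.71

H_c = (4c/γ) · sinβ cosφ / [1 − cos(β − φ)]
    = (4·15.5/20.2) · sin70.5°·cos26.0° / [1 − cos44.5°]
    = 3.069 · 0.8472 / 0.2867 = 9.07 m
FS = H_c / H = 9.07 / 5.3 = 1.711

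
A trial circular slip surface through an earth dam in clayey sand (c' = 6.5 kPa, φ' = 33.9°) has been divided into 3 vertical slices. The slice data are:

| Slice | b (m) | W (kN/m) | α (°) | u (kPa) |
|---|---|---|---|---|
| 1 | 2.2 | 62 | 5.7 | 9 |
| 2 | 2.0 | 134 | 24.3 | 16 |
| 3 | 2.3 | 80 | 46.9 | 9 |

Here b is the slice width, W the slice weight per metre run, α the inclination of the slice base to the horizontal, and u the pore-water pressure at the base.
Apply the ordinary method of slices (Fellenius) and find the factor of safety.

FS = 1.28

Ordinary method of slices: FS = Σ[c'·Δl_i + (W_i cosα_i − u_i·Δl_i)·tanφ'] / Σ W_i sinα_i, with Δl_i = b_i / cosα_i.
Slice 1: Δl = 2.2/cos5.7° = 2.211 m; N'_1 = 62·cos5.7° − 9·2.211 = 41.8; c'Δl = 14.37; W sinα = 6.2
Slice 2: Δl = 2.0/cos24.3° = 2.194 m; N'_2 = 134·cos24.3° − 16·2.194 = 87.0; c'Δl = 14.26; W sinα = 55.1
Slice 3: Δl = 2.3/cos46.9° = 3.366 m; N'_3 = 80·cos46.9° − 9·3.366 = 24.4; c'Δl = 21.88; W sinα = 58.4
Σc'Δl = 50.5 kN/m; ΣN' = 153.2 kN/m; ΣW sinα = 119.7 kN/m
Resisting = 50.5 + 153.2·tan33.9° = 50.5 + 102.9 = 153.4 kN/m
FS = 153.4 / 119.7 = 1.282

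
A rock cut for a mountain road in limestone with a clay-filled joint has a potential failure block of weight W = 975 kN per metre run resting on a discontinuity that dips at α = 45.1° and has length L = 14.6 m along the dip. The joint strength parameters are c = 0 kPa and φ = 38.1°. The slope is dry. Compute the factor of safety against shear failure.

FS = 0.78

Resolving the block weight along and normal to the plane and applying the Mohr–Coulomb strength on the joint:
N' = W cosα = 975·cos45.1° = 688.2 kN/m
Driving force T = W sinα = 975·sin45.1° = 690.6 kN/m
Resisting force R = c·L + N'·tanφ = 0·14.6 + 688.2·tan38.1° = 0.0 + 539.6 = 539.6 kN/m
FS = R / T = 539.6 / 690.6 = 0.781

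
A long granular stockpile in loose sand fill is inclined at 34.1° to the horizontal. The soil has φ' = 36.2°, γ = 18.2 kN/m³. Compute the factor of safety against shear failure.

FS = 1.08

For a dry cohesionless infinite slope the factor of safety is FS = tanφ' / tanβ.
FS = tan36.2° / tan34.1° = 0.7319 / 0.6771 = 1.081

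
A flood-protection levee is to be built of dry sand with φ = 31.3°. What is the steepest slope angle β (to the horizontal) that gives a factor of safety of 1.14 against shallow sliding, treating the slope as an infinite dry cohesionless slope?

For an infinite dry cohesionless slope FS = tanφ/tanβ, so tanβ = tanφ / FS.
tanβ = tan31.3° / 1.14 = 0.6080 / 1.14 = 0.5333
β = arctan(0.5333) = 28.07°

β = 28.1°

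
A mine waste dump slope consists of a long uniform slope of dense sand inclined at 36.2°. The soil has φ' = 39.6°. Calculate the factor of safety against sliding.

FS = 1.13

For a dry cohesionless infinite slope the factor of safety is FS = tanφ' / tanβ.
FS = tan39.6° / tan36.2° = 0.8273 / 0.7319 = 1.130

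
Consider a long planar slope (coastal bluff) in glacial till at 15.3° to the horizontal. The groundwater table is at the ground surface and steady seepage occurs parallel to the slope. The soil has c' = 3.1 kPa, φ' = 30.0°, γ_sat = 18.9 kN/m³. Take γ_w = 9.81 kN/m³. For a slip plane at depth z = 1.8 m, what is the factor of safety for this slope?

With seepage parallel to the slope and the water table at the surface, the effective normal stress on the slip plane uses the buoyant unit weight γ' = γ_sat − γ_w while the driving shear stress uses γ_sat:
FS = [c' + γ' z cos²β tanφ'] / [γ_sat z sinβ cosβ]
γ' = 18.9 − 9.81 = 9.09 kN/m³
Numerator = 3.1 + 9.09·1.8·cos²15.3°·tan30.0° = 3.1 + 9.09·1.8·0.9304·0.5774 = 11.889 kPa
Denominator = 18.9·1.8·sin15.3°·cos15.3° = 18.9·1.8·0.2639·0.9646 = 8.659 kPa
FS = 11.889 / 8.659 = 1.373

FS = 1.37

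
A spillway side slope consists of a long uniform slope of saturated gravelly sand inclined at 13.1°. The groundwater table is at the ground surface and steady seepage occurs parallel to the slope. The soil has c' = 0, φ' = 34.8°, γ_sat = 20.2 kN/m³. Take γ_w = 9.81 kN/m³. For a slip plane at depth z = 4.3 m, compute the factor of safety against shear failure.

With seepage parallel to the slope and the water table at the surface, the effective normal stress on the slip plane uses the buoyant unit weight γ' = γ_sat − γ_w while the driving shear stress uses γ_sat:
FS = [c' + γ' z cos²β tanφ'] / [γ_sat z sinβ cosβ]
(For c' = 0 this reduces to FS = (γ'/γ_sat)·tanφ'/tanβ.)
γ' = 20.2 − 9.81 = 10.39 kN/m³
Numerator = 0.0 + 10.39·4.3·cos²13.1°·tan34.8° = 0.0 + 10.39·4.3·0.9486·0.6950 = 29.456 kPa
Denominator = 20.2·4.3·sin13.1°·cos13.1° = 20.2·4.3·0.2267·0.9740 = 19.175 kPa
FS = 29.456 / 19.175 = 1.536

FS = 1.54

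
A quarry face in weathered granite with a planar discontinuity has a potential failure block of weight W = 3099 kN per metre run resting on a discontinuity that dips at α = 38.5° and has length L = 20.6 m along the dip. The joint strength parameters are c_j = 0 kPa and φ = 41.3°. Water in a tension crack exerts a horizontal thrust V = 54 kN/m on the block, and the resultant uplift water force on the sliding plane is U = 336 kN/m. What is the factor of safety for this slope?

Resolving the block weight along and normal to the plane and applying the Mohr–Coulomb strength on the joint:
N' = W cosα − U − V sinα = 3099·cos38.5° − 336 − 54·sin38.5° = 2055.7 kN/m
Driving force T = W sinα + V cosα = 3099·sin38.5° + 54·cos38.5° = 1971.4 kN/m
Resisting force R = c_j·L + N'·tanφ = 0·20.6 + 2055.7·tan41.3° = 0.0 + 1806.0 = 1806.0 kN/m
FS = R / T = 1806.0 / 1971.4 = 0.916

FS = 0.92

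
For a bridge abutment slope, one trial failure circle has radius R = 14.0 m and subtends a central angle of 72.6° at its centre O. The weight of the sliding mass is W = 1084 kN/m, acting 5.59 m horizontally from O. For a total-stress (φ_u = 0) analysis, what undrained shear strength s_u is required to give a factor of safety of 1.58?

FS = s_u·L_a·R / (W·d), so s_u = FS·W·d / (L_a·R).
Arc length L_a = R·θ = 14.0·(72.6°·π/180) = 14.0·1.2671 = 17.74 m
s_u = 1.58·1084·5.59 / (17.74·14.0) = 9574.1 / 248.35 = 38.55 kPa

s_u = 38.6 kPa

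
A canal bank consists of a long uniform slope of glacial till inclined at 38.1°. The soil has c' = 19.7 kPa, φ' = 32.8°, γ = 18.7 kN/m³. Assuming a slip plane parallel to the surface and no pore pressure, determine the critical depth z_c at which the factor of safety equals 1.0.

z_c = 12.18 m

Setting FS = 1.00 in FS = [c' + γz cos²β tanφ'] / [γz sinβ cosβ] and solving for z:
z = c' / [γ cosβ (FS·sinβ − cosβ·tanφ')]
  = 19.7 / [18.7·cos38.1°·(1.00·sin38.1° − cos38.1°·tan32.8°)]
  = 19.7 / [18.7·0.7869·(1.00·0.6170 − 0.7869·0.6445)]
  = 19.7 / 1.6171 = 12.182 m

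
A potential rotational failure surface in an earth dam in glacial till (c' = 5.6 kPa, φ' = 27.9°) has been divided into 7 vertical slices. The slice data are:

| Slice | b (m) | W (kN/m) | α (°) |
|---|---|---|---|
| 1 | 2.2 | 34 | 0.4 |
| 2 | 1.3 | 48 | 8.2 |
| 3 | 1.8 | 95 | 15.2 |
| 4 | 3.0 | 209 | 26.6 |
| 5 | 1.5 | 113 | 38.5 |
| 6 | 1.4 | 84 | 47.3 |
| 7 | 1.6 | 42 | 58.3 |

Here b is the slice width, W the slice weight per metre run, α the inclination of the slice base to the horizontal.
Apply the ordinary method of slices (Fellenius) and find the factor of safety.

Ordinary method of slices: FS = Σ[c'·Δl_i + (W_i cosα_i)·tanφ'] / Σ W_i sinα_i, with Δl_i = b_i / cosα_i.
Slice 1: Δl = 2.2/cos0.4° = 2.200 m; N'_1 = 34·cos0.4° = 34.0; c'Δl = 12.32; W sinα = 0.2
Slice 2: Δl = 1.3/cos8.2° = 1.313 m; N'_2 = 48·cos8.2° = 47.5; c'Δl = 7.36; W sinα = 6.8
Slice 3: Δl = 1.8/cos15.2° = 1.865 m; N'_3 = 95·cos15.2° = 91.7; c'Δl = 10.45; W sinα = 24.9
Slice 4: Δl = 3.0/cos26.6° = 3.355 m; N'_4 = 209·cos26.6° = 186.9; c'Δl = 18.79; W sinα = 93.6
Slice 5: Δl = 1.5/cos38.5° = 1.917 m; N'_5 = 113·cos38.5° = 88.4; c'Δl = 10.73; W sinα = 70.3
Slice 6: Δl = 1.4/cos47.3° = 2.064 m; N'_6 = 84·cos47.3° = 57.0; c'Δl = 11.56; W sinα = 61.7
Slice 7: Δl = 1.6/cos58.3° = 3.045 m; N'_7 = 42·cos58.3° = 22.1; c'Δl = 17.05; W sinα = 35.7
Σc'Δl = 88.3 kN/m; ΣN' = 527.5 kN/m; ΣW sinα = 293.4 kN/m
Resisting = 88.3 + 527.5·tan27.9° = 88.3 + 279.3 = 367.6 kN/m
FS = 367.6 / 293.4 = 1.253

FS = 1.25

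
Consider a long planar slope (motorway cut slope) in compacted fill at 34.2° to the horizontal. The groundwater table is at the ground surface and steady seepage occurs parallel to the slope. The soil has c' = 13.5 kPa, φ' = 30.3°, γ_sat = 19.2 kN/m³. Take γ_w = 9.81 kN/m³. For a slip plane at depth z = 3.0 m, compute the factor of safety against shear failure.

FS = 0.92

With seepage parallel to the slope and the water table at the surface, the effective normal stress on the slip plane uses the buoyant unit weight γ' = γ_sat − γ_w while the driving shear stress uses γ_sat:
FS = [c' + γ' z cos²β tanφ'] / [γ_sat z sinβ cosβ]
γ' = 19.2 − 9.81 = 9.39 kN/m³
Numerator = 13.5 + 9.39·3.0·cos²34.2°·tan30.3° = 13.5 + 9.39·3.0·0.6841·0.5844 = 24.760 kPa
Denominator = 19.2·3.0·sin34.2°·cos34.2° = 19.2·3.0·0.5621·0.8271 = 26.778 kPa
FS = 24.760 / 26.778 = 0.925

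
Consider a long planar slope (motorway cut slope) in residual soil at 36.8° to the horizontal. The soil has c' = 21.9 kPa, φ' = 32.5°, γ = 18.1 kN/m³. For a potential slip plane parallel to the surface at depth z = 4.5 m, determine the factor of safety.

For an infinite slope with a slip plane parallel to the surface (no pore pressure): FS = [c' + γz cos²β tanφ'] / [γz sinβ cosβ].
γz = 18.1·4.5 = 81.45 kN/m²
Numerator = 21.9 + 81.45·cos²36.8°·tan32.5° = 21.9 + 81.45·0.6412·0.6371 = 55.170 kPa
Denominator = 81.45·sin36.8°·cos36.8° = 81.45·0.5990·0.8007 = 39.068 kPa
FS = 55.170 / 39.068 = 1.412

FS = 1.41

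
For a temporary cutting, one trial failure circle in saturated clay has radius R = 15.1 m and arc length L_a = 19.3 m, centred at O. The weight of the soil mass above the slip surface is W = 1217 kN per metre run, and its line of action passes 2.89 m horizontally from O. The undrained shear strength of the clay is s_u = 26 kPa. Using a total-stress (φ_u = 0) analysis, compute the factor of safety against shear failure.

FS = 2.15

Taking moments about the centre O, the resisting moment is provided by the undrained shear strength acting along the arc:
M_R = s_u·L_a·R = 26·19.30·15.1 = 7577.2 kN·m/m
M_D = W·d = 1217·2.89 = 3517.1 kN·m/m
FS = M_R / M_D = 7577.2 / 3517.1 = 2.154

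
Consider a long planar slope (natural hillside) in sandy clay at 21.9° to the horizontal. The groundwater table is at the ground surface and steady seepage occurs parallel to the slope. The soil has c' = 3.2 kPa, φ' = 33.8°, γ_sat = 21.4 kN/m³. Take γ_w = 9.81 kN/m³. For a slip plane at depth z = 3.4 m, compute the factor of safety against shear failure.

With seepage parallel to the slope and the water table at the surface, the effective normal stress on the slip plane uses the buoyant unit weight γ' = γ_sat − γ_w while the driving shear stress uses γ_sat:
FS = [c' + γ' z cos²β tanφ'] / [γ_sat z sinβ cosβ]
γ' = 21.4 − 9.81 = 11.59 kN/m³
Numerator = 3.2 + 11.59·3.4·cos²21.9°·tan33.8° = 3.2 + 11.59·3.4·0.8609·0.6694 = 25.910 kPa
Denominator = 21.4·3.4·sin21.9°·cos21.9° = 21.4·3.4·0.3730·0.9278 = 25.180 kPa
FS = 25.910 / 25.180 = 1.029

FS = 1.03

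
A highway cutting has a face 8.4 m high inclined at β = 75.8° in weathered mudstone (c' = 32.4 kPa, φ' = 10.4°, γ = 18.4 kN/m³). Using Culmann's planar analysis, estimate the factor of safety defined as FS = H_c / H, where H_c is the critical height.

H_c = (4c'/γ) · sinβ cosφ' / [1 − cos(β − φ')]
    = (4·32.4/18.4) · sin75.8°·cos10.4° / [1 − cos65.4°]
    = 7.043 · 0.9535 / 0.5837 = 11.51 m
FS = H_c / H = 11.51 / 8.4 = 1.370

FS = 1.37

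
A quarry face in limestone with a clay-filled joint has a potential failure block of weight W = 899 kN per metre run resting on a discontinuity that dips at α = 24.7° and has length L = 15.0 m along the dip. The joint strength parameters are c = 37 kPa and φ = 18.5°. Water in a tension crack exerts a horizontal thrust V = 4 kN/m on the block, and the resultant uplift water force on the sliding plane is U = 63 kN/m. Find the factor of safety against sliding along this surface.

Resolving the block weight along and normal to the plane and applying the Mohr–Coulomb strength on the joint:
N' = W cosα − U − V sinα = 899·cos24.7° − 63 − 4·sin24.7° = 752.1 kN/m
Driving force T = W sinα + V cosα = 899·sin24.7° + 4·cos24.7° = 379.3 kN/m
Resisting force R = c·L + N'·tanφ = 37·15.0 + 752.1·tan18.5° = 555.0 + 251.6 = 806.6 kN/m
FS = R / T = 806.6 / 379.3 = 2.127

FS = 2.13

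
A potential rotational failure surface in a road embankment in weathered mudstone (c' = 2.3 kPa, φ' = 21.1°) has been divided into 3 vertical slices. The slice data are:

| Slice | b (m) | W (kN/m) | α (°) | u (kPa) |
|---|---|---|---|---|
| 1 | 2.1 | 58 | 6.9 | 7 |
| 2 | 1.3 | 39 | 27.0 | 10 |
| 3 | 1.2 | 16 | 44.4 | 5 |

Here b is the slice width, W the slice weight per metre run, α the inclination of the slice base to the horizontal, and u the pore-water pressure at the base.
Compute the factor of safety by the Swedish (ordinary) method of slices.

Ordinary method of slices: FS = Σ[c'·Δl_i + (W_i cosα_i − u_i·Δl_i)·tanφ'] / Σ W_i sinα_i, with Δl_i = b_i / cosα_i.
Slice 1: Δl = 2.1/cos6.9° = 2.115 m; N'_1 = 58·cos6.9° − 7·2.115 = 42.8; c'Δl = 4.87; W sinα = 7.0
Slice 2: Δl = 1.3/cos27.0° = 1.459 m; N'_2 = 39·cos27.0° − 10·1.459 = 20.2; c'Δl = 3.36; W sinα = 17.7
Slice 3: Δl = 1.2/cos44.4° = 1.680 m; N'_3 = 16·cos44.4° − 5·1.680 = 3.0; c'Δl = 3.86; W sinα = 11.2
Σc'Δl = 12.1 kN/m; ΣN' = 66.0 kN/m; ΣW sinα = 35.9 kN/m
Resisting = 12.1 + 66.0·tan21.1° = 12.1 + 25.5 = 37.5 kN/m
FS = 37.5 / 35.9 = 1.047

FS = 1.05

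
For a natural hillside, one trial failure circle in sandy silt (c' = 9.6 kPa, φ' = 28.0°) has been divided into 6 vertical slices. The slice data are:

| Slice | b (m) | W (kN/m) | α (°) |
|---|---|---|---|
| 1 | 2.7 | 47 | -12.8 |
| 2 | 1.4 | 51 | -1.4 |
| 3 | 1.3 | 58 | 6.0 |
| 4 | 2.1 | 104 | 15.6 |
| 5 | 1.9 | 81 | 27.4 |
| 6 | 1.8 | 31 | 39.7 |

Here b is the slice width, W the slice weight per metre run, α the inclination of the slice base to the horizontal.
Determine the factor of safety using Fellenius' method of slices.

Ordinary method of slices: FS = Σ[c'·Δl_i + (W_i cosα_i)·tanφ'] / Σ W_i sinα_i, with Δl_i = b_i / cosα_i.
Slice 1: Δl = 2.7/cos(-12.8°) = 2.769 m; N'_1 = 47·cos(-12.8°) = 45.8; c'Δl = 26.58; W sinα = -10.4
Slice 2: Δl = 1.4/cos(-1.4°) = 1.400 m; N'_2 = 51·cos(-1.4°) = 51.0; c'Δl = 13.44; W sinα = -1.2
Slice 3: Δl = 1.3/cos6.0° = 1.307 m; N'_3 = 58·cos6.0° = 57.7; c'Δl = 12.55; W sinα = 6.1
Slice 4: Δl = 2.1/cos15.6° = 2.180 m; N'_4 = 104·cos15.6° = 100.2; c'Δl = 20.93; W sinα = 28.0
Slice 5: Δl = 1.9/cos27.4° = 2.140 m; N'_5 = 81·cos27.4° = 71.9; c'Δl = 20.54; W sinα = 37.3
Slice 6: Δl = 1.8/cos39.7° = 2.339 m; N'_6 = 31·cos39.7° = 23.9; c'Δl = 22.46; W sinα = 19.8
Σc'Δl = 116.5 kN/m; ΣN' = 350.4 kN/m; ΣW sinα = 79.4 kN/m
Resisting = 116.5 + 350.4·tan28.0° = 116.5 + 186.3 = 302.8 kN/m
FS = 302.8 / 79.4 = 3.812

FS = 3.81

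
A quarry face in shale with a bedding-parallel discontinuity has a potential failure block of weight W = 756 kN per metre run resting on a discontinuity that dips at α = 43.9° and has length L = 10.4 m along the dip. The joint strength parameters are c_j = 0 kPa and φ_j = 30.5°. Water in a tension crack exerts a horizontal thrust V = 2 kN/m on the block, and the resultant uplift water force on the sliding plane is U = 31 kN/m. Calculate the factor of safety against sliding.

FS = 0.57

Resolving the block weight along and normal to the plane and applying the Mohr–Coulomb strength on the joint:
N' = W cosα − U − V sinα = 756·cos43.9° − 31 − 2·sin43.9° = 512.3 kN/m
Driving force T = W sinα + V cosα = 756·sin43.9° + 2·cos43.9° = 525.7 kN/m
Resisting force R = c_j·L + N'·tanφ_j = 0·10.4 + 512.3·tan30.5° = 0.0 + 301.8 = 301.8 kN/m
FS = R / T = 301.8 / 525.7 = 0.574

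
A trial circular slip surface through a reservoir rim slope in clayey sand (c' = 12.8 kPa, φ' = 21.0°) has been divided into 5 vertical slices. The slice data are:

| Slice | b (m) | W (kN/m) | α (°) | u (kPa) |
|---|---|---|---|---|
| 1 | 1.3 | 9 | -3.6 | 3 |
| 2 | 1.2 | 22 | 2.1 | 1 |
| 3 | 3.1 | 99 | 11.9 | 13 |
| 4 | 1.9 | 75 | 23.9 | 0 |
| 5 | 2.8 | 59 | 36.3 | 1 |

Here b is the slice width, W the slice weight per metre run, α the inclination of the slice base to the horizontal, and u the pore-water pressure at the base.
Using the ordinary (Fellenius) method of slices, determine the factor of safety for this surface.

FS = 2.54

Ordinary method of slices: FS = Σ[c'·Δl_i + (W_i cosα_i − u_i·Δl_i)·tanφ'] / Σ W_i sinα_i, with Δl_i = b_i / cosα_i.
Slice 1: Δl = 1.3/cos(-3.6°) = 1.303 m; N'_1 = 9·cos(-3.6°) − 3·1.303 = 5.1; c'Δl = 16.67; W sinα = -0.6
Slice 2: Δl = 1.2/cos2.1° = 1.201 m; N'_2 = 22·cos2.1° − 1·1.201 = 20.8; c'Δl = 15.37; W sinα = 0.8
Slice 3: Δl = 3.1/cos11.9° = 3.168 m; N'_3 = 99·cos11.9° − 13·3.168 = 55.7; c'Δl = 40.55; W sinα = 20.4
Slice 4: Δl = 1.9/cos23.9° = 2.078 m; N'_4 = 75·cos23.9° − 0·2.078 = 68.6; c'Δl = 26.60; W sinα = 30.4
Slice 5: Δl = 2.8/cos36.3° = 3.474 m; N'_5 = 59·cos36.3° − 1·3.474 = 44.1; c'Δl = 44.47; W sinα = 34.9
Σc'Δl = 143.7 kN/m; ΣN' = 194.2 kN/m; ΣW sinα = 86.0 kN/m
Resisting = 143.7 + 194.2·tan21.0° = 143.7 + 74.5 = 218.2 kN/m
FS = 218.2 / 86.0 = 2.538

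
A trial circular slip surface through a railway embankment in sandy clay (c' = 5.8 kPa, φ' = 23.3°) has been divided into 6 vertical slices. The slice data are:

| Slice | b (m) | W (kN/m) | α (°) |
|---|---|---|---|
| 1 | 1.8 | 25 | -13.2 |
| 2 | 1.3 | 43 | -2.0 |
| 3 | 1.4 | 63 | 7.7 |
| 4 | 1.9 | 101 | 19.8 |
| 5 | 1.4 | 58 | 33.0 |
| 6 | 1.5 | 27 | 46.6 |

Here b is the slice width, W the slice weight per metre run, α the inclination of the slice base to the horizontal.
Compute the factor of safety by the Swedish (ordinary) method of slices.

Ordinary method of slices: FS = Σ[c'·Δl_i + (W_i cosα_i)·tanφ'] / Σ W_i sinα_i, with Δl_i = b_i / cosα_i.
Slice 1: Δl = 1.8/cos(-13.2°) = 1.849 m; N'_1 = 25·cos(-13.2°) = 24.3; c'Δl = 10.72; W sinα = -5.7
Slice 2: Δl = 1.3/cos(-2.0°) = 1.301 m; N'_2 = 43·cos(-2.0°) = 43.0; c'Δl = 7.54; W sinα = -1.5
Slice 3: Δl = 1.4/cos7.7° = 1.413 m; N'_3 = 63·cos7.7° = 62.4; c'Δl = 8.19; W sinα = 8.4
Slice 4: Δl = 1.9/cos19.8° = 2.019 m; N'_4 = 101·cos19.8° = 95.0; c'Δl = 11.71; W sinα = 34.2
Slice 5: Δl = 1.4/cos33.0° = 1.669 m; N'_5 = 58·cos33.0° = 48.6; c'Δl = 9.68; W sinα = 31.6
Slice 6: Δl = 1.5/cos46.6° = 2.183 m; N'_6 = 27·cos46.6° = 18.6; c'Δl = 12.66; W sinα = 19.6
Σc'Δl = 60.5 kN/m; ΣN' = 292.0 kN/m; ΣW sinα = 86.7 kN/m
Resisting = 60.5 + 292.0·tan23.3° = 60.5 + 125.7 = 186.3 kN/m
FS = 186.3 / 86.7 = 2.150

FS = 2.15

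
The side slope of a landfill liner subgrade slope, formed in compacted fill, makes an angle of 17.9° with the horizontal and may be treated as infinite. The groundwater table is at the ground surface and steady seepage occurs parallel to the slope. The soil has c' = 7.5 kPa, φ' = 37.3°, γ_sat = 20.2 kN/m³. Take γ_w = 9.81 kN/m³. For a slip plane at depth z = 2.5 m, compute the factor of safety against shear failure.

FS = 1.72

With seepage parallel to the slope and the water table at the surface, the effective normal stress on the slip plane uses the buoyant unit weight γ' = γ_sat − γ_w while the driving shear stress uses γ_sat:
FS = [c' + γ' z cos²β tanφ'] / [γ_sat z sinβ cosβ]
γ' = 20.2 − 9.81 = 10.39 kN/m³
Numerator = 7.5 + 10.39·2.5·cos²17.9°·tan37.3° = 7.5 + 10.39·2.5·0.9055·0.7618 = 25.418 kPa
Denominator = 20.2·2.5·sin17.9°·cos17.9° = 20.2·2.5·0.3074·0.9516 = 14.770 kPa
FS = 25.418 / 14.770 = 1.721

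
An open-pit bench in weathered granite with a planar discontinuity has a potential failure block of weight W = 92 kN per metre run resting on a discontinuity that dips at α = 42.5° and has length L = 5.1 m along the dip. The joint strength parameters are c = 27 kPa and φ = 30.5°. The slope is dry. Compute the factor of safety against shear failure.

FS = 2.86

Resolving the block weight along and normal to the plane and applying the Mohr–Coulomb strength on the joint:
N' = W cosα = 92·cos42.5° = 67.8 kN/m
Driving force T = W sinα = 92·sin42.5° = 62.2 kN/m
Resisting force R = c·L + N'·tanφ = 27·5.1 + 67.8·tan30.5° = 137.7 + 40.0 = 177.7 kN/m
FS = R / T = 177.7 / 62.2 = 2.858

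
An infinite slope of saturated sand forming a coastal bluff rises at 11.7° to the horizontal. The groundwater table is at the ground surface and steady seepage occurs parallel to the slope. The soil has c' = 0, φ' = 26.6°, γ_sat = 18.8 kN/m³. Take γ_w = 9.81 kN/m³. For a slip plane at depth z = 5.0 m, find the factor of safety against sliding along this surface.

FS = 1.16

With seepage parallel to the slope and the water table at the surface, the effective normal stress on the slip plane uses the buoyant unit weight γ' = γ_sat − γ_w while the driving shear stress uses γ_sat:
FS = [c' + γ' z cos²β tanφ'] / [γ_sat z sinβ cosβ]
(For c' = 0 this reduces to FS = (γ'/γ_sat)·tanφ'/tanβ.)
γ' = 18.8 − 9.81 = 8.99 kN/m³
Numerator = 0.0 + 8.99·5.0·cos²11.7°·tan26.6° = 0.0 + 8.99·5.0·0.9589·0.5008 = 21.584 kPa
Denominator = 18.8·5.0·sin11.7°·cos11.7° = 18.8·5.0·0.2028·0.9792 = 18.666 kPa
FS = 21.584 / 18.666 = 1.156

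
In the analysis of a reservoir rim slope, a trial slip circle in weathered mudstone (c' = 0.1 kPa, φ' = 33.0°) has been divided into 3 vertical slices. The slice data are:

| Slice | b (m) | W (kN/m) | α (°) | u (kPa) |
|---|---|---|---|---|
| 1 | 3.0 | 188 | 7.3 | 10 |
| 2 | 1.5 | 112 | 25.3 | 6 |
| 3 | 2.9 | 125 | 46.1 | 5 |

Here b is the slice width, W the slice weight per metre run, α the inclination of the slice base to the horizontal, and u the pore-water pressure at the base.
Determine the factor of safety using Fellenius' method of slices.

FS = 1.26

Ordinary method of slices: FS = Σ[c'·Δl_i + (W_i cosα_i − u_i·Δl_i)·tanφ'] / Σ W_i sinα_i, with Δl_i = b_i / cosα_i.
Slice 1: Δl = 3.0/cos7.3° = 3.025 m; N'_1 = 188·cos7.3° − 10·3.025 = 156.2; c'Δl = 0.30; W sinα = 23.9
Slice 2: Δl = 1.5/cos25.3° = 1.659 m; N'_2 = 112·cos25.3° − 6·1.659 = 91.3; c'Δl = 0.17; W sinα = 47.9
Slice 3: Δl = 2.9/cos46.1° = 4.182 m; N'_3 = 125·cos46.1° − 5·4.182 = 65.8; c'Δl = 0.42; W sinα = 90.1
Σc'Δl = 0.9 kN/m; ΣN' = 313.3 kN/m; ΣW sinα = 161.8 kN/m
Resisting = 0.9 + 313.3·tan33.0° = 0.9 + 203.5 = 204.3 kN/m
FS = 204.3 / 161.8 = 1.263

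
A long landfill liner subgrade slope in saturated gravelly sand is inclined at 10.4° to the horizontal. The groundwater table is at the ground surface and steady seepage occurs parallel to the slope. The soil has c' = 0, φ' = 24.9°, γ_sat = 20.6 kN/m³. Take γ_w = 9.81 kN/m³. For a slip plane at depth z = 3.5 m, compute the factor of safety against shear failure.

FS = 1.32

With seepage parallel to the slope and the water table at the surface, the effective normal stress on the slip plane uses the buoyant unit weight γ' = γ_sat − γ_w while the driving shear stress uses γ_sat:
FS = [c' + γ' z cos²β tanφ'] / [γ_sat z sinβ cosβ]
(For c' = 0 this reduces to FS = (γ'/γ_sat)·tanφ'/tanβ.)
γ' = 20.6 − 9.81 = 10.79 kN/m³
Numerator = 0.0 + 10.79·3.5·cos²10.4°·tan24.9° = 0.0 + 10.79·3.5·0.9674·0.4642 = 16.959 kPa
Denominator = 20.6·3.5·sin10.4°·cos10.4° = 20.6·3.5·0.1805·0.9836 = 12.802 kPa
FS = 16.959 / 12.802 = 1.325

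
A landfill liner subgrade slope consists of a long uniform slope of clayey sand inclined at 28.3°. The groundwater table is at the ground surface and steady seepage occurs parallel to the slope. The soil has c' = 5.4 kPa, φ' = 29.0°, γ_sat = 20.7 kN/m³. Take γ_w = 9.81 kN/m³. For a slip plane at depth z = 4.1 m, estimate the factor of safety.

With seepage parallel to the slope and the water table at the surface, the effective normal stress on the slip plane uses the buoyant unit weight γ' = γ_sat − γ_w while the driving shear stress uses γ_sat:
FS = [c' + γ' z cos²β tanφ'] / [γ_sat z sinβ cosβ]
γ' = 20.7 − 9.81 = 10.89 kN/m³
Numerator = 5.4 + 10.89·4.1·cos²28.3°·tan29.0° = 5.4 + 10.89·4.1·0.7752·0.5543 = 24.587 kPa
Denominator = 20.7·4.1·sin28.3°·cos28.3° = 20.7·4.1·0.4741·0.8805 = 35.427 kPa
FS = 24.587 / 35.427 = 0.694

FS = 0.69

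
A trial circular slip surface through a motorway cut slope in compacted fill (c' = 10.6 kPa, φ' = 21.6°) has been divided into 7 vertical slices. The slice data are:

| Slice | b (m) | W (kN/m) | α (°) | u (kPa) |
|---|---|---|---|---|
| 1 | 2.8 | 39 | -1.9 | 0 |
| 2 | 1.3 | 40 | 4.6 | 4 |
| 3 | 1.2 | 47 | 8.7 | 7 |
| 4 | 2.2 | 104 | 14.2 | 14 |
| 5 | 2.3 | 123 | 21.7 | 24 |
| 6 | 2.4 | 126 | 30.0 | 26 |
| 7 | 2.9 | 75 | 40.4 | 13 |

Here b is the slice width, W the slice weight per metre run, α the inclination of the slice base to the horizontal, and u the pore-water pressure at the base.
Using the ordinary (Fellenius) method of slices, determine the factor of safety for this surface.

FS = 1.50

Ordinary method of slices: FS = Σ[c'·Δl_i + (W_i cosα_i − u_i·Δl_i)·tanφ'] / Σ W_i sinα_i, with Δl_i = b_i / cosα_i.
Slice 1: Δl = 2.8/cos(-1.9°) = 2.802 m; N'_1 = 39·cos(-1.9°) − 0·2.802 = 39.0; c'Δl = 29.70; W sinα = -1.3
Slice 2: Δl = 1.3/cos4.6° = 1.304 m; N'_2 = 40·cos4.6° − 4·1.304 = 34.7; c'Δl = 13.82; W sinα = 3.2
Slice 3: Δl = 1.2/cos8.7° = 1.214 m; N'_3 = 47·cos8.7° − 7·1.214 = 38.0; c'Δl = 12.87; W sinα = 7.1
Slice 4: Δl = 2.2/cos14.2° = 2.269 m; N'_4 = 104·cos14.2° − 14·2.269 = 69.1; c'Δl = 24.05; W sinα = 25.5
Slice 5: Δl = 2.3/cos21.7° = 2.475 m; N'_5 = 123·cos21.7° − 24·2.475 = 54.9; c'Δl = 26.24; W sinα = 45.5
Slice 6: Δl = 2.4/cos30.0° = 2.771 m; N'_6 = 126·cos30.0° − 26·2.771 = 37.1; c'Δl = 29.38; W sinα = 63.0
Slice 7: Δl = 2.9/cos40.4° = 3.808 m; N'_7 = 75·cos40.4° − 13·3.808 = 7.6; c'Δl = 40.37; W sinα = 48.6
Σc'Δl = 176.4 kN/m; ΣN' = 280.2 kN/m; ΣW sinα = 191.6 kN/m
Resisting = 176.4 + 280.2·tan21.6° = 176.4 + 110.9 = 287.4 kN/m
FS = 287.4 / 191.6 = 1.500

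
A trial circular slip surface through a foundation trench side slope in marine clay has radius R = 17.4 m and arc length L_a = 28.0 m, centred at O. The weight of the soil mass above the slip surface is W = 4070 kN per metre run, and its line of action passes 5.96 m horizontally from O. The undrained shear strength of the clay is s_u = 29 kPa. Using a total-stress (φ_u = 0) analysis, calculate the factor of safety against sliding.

FS = 0.58

Taking moments about the centre O, the resisting moment is provided by the undrained shear strength acting along the arc:
M_R = s_u·L_a·R = 29·28.00·17.4 = 14128.8 kN·m/m
M_D = W·d = 4070·5.96 = 24257.2 kN·m/m
FS = M_R / M_D = 14128.8 / 24257.2 = 0.582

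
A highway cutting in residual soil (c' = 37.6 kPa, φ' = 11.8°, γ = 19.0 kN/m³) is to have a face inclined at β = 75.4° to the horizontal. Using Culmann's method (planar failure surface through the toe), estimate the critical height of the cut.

Culmann's analysis gives the critical failure plane at α_cr = (β + φ')/2 = (75.4 + 11.8)/2 = 43.6°, and the critical height
H_c = (4c'/γ) · sinβ cosφ' / [1 − cos(β − φ')]
    = (4·37.6/19.0) · sin75.4°·cos11.8° / [1 − cos(63.6°)]
    = 7.916 · 0.9677·0.9789 / [1 − 0.4446]
    = 7.916 · 0.9473 / 0.5554
    = 13.50 m

H_c = 13.50 m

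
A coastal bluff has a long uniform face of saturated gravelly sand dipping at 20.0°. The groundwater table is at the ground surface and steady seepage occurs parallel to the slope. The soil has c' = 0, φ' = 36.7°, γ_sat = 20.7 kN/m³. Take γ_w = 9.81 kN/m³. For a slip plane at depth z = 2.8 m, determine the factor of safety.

FS = 1.08

With seepage parallel to the slope and the water table at the surface, the effective normal stress on the slip plane uses the buoyant unit weight γ' = γ_sat − γ_w while the driving shear stress uses γ_sat:
FS = [c' + γ' z cos²β tanφ'] / [γ_sat z sinβ cosβ]
(For c' = 0 this reduces to FS = (γ'/γ_sat)·tanφ'/tanβ.)
γ' = 20.7 − 9.81 = 10.89 kN/m³
Numerator = 0.0 + 10.89·2.8·cos²20.0°·tan36.7° = 0.0 + 10.89·2.8·0.8830·0.7454 = 20.069 kPa
Denominator = 20.7·2.8·sin20.0°·cos20.0° = 20.7·2.8·0.3420·0.9397 = 18.628 kPa
FS = 20.069 / 18.628 = 1.077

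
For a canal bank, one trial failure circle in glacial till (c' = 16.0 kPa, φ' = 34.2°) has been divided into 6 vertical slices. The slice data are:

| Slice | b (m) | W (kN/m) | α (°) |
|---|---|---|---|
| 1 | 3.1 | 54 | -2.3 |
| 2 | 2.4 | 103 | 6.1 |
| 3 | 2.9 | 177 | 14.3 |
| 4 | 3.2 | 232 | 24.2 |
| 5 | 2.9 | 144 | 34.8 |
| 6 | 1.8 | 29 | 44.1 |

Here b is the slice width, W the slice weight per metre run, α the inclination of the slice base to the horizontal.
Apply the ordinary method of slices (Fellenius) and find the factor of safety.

Ordinary method of slices: FS = Σ[c'·Δl_i + (W_i cosα_i)·tanφ'] / Σ W_i sinα_i, with Δl_i = b_i / cosα_i.
Slice 1: Δl = 3.1/cos(-2.3°) = 3.102 m; N'_1 = 54·cos(-2.3°) = 54.0; c'Δl = 49.64; W sinα = -2.2
Slice 2: Δl = 2.4/cos6.1° = 2.414 m; N'_2 = 103·cos6.1° = 102.4; c'Δl = 38.62; W sinα = 10.9
Slice 3: Δl = 2.9/cos14.3° = 2.993 m; N'_3 = 177·cos14.3° = 171.5; c'Δl = 47.88; W sinα = 43.7
Slice 4: Δl = 3.2/cos24.2° = 3.508 m; N'_4 = 232·cos24.2° = 211.6; c'Δl = 56.13; W sinα = 95.1
Slice 5: Δl = 2.9/cos34.8° = 3.532 m; N'_5 = 144·cos34.8° = 118.2; c'Δl = 56.51; W sinα = 82.2
Slice 6: Δl = 1.8/cos44.1° = 2.507 m; N'_6 = 29·cos44.1° = 20.8; c'Δl = 40.10; W sinα = 20.2
Σc'Δl = 288.9 kN/m; ΣN' = 678.6 kN/m; ΣW sinα = 250.0 kN/m
Resisting = 288.9 + 678.6·tan34.2° = 288.9 + 461.2 = 750.0 kN/m
FS = 750.0 / 250.0 = 3.001

FS = 3.00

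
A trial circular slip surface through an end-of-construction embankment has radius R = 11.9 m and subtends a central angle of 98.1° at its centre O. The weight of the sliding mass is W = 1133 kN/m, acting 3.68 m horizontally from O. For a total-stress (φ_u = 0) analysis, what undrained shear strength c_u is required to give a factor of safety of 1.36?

c_u = 23.4 kPa

FS = c_u·L_a·R / (W·d), so c_u = FS·W·d / (L_a·R).
Arc length L_a = R·θ = 11.9·(98.1°·π/180) = 11.9·1.7122 = 20.37 m
c_u = 1.36·1133·3.68 / (20.37·11.9) = 5670.4 / 242.46 = 23.39 kPa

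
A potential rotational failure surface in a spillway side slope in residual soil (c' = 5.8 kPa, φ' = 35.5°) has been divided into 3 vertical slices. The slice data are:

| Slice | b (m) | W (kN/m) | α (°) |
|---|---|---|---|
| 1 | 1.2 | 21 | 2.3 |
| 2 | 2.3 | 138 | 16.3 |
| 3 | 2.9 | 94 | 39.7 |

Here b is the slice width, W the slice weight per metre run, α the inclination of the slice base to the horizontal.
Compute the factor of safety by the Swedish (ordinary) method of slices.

Ordinary method of slices: FS = Σ[c'·Δl_i + (W_i cosα_i)·tanφ'] / Σ W_i sinα_i, with Δl_i = b_i / cosα_i.
Slice 1: Δl = 1.2/cos2.3° = 1.201 m; N'_1 = 21·cos2.3° = 21.0; c'Δl = 6.97; W sinα = 0.8
Slice 2: Δl = 2.3/cos16.3° = 2.396 m; N'_2 = 138·cos16.3° = 132.5; c'Δl = 13.90; W sinα = 38.7
Slice 3: Δl = 2.9/cos39.7° = 3.769 m; N'_3 = 94·cos39.7° = 72.3; c'Δl = 21.86; W sinα = 60.0
Σc'Δl = 42.7 kN/m; ΣN' = 225.8 kN/m; ΣW sinα = 99.6 kN/m
Resisting = 42.7 + 225.8·tan35.5° = 42.7 + 161.0 = 203.8 kN/m
FS = 203.8 / 99.6 = 2.045

FS = 2.05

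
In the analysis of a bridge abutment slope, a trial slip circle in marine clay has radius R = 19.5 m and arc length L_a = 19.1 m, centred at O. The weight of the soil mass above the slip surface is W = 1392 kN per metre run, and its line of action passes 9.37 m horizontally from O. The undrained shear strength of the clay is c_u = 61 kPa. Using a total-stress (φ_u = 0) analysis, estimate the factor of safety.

FS = 1.74

Taking moments about the centre O, the resisting moment is provided by the undrained shear strength acting along the arc:
M_R = c_u·L_a·R = 61·19.10·19.5 = 22719.5 kN·m/m
M_D = W·d = 1392·9.37 = 13043.0 kN·m/m
FS = M_R / M_D = 22719.5 / 13043.0 = 1.742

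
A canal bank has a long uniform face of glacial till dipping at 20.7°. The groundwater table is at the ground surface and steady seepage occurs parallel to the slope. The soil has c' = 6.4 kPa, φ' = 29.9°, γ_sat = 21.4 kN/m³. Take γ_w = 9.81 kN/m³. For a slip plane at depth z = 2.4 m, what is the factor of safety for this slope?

FS = 1.20

With seepage parallel to the slope and the water table at the surface, the effective normal stress on the slip plane uses the buoyant unit weight γ' = γ_sat − γ_w while the driving shear stress uses γ_sat:
FS = [c' + γ' z cos²β tanφ'] / [γ_sat z sinβ cosβ]
γ' = 21.4 − 9.81 = 11.59 kN/m³
Numerator = 6.4 + 11.59·2.4·cos²20.7°·tan29.9° = 6.4 + 11.59·2.4·0.8751·0.5750 = 20.396 kPa
Denominator = 21.4·2.4·sin20.7°·cos20.7° = 21.4·2.4·0.3535·0.9354 = 16.982 kPa
FS = 20.396 / 16.982 = 1.201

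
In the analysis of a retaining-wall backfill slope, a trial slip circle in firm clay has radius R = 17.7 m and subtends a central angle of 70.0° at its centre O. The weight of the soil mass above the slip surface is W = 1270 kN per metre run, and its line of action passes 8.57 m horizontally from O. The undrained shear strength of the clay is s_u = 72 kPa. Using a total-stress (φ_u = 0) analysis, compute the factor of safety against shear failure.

FS = 2.53

Taking moments about the centre O, the resisting moment is provided by the undrained shear strength acting along the arc:
Arc length L_a = R·θ = 17.7·(70.0°·π/180) = 17.7·1.2217 = 21.62 m
M_R = s_u·L_a·R = 72·21.62·17.7 = 27558.4 kN·m/m
M_D = W·d = 1270·8.57 = 10883.9 kN·m/m
FS = M_R / M_D = 27558.4 / 10883.9 = 2.532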